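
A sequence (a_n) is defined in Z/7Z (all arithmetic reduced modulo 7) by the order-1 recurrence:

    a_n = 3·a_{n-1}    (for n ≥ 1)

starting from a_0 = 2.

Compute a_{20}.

a_1 = 3·2 = 6
a_2 = 3·6 = 4
a_3 = 3·4 = 5
a_4 = 3·5 = 1
a_5 = 3·1 = 3
a_6 = 3·3 = 2
(a_6) = (2) = (a_0), so the sequence has period 6.
20 ≡ 2 (mod 6), hence a_20 = a_2 = 4.

4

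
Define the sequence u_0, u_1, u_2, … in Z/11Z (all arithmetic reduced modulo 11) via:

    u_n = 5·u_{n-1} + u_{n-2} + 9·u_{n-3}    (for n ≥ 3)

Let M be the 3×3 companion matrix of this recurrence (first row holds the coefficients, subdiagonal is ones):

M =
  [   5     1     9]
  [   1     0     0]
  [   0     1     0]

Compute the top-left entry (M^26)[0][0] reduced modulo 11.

10

(M^26)[0][0] is the top entry after applying M 26 times to the unit state (1, 0, 0). Equivalently it is h_{28} for the auxiliary sequence (h_n) obeying the same recurrence with h_2 = 1 and h_i = 0 for 0 ≤ i < 2:
h_3 = 5·1 + 1·0 + 9·0 = 5
h_4 = 5·5 + 1·1 + 9·0 = 4
h_5 = 5·4 + 1·5 + 9·1 = 1
h_6 = 5·1 + 1·4 + 9·5 = 10
h_7 = 5·10 + 1·1 + 9·4 = 10
h_8 = 5·10 + 1·10 + 9·1 = 3
h_9 = 5·3 + 1·10 + 9·10 = 5
h_10 = 5·5 + 1·3 + 9·10 = 8
h_11 = 5·8 + 1·5 + 9·3 = 6
h_12 = 5·6 + 1·8 + 9·5 = 6
h_13 = 5·6 + 1·6 + 9·8 = 9
h_14 = 5·9 + 1·6 + 9·6 = 6
h_15 = 5·6 + 1·9 + 9·6 = 5
h_16 = 5·5 + 1·6 + 9·9 = 2
h_17 = 5·2 + 1·5 + 9·6 = 3
h_18 = 5·3 + 1·2 + 9·5 = 7
h_19 = 5·7 + 1·3 + 9·2 = 1
h_20 = 5·1 + 1·7 + 9·3 = 6
h_21 = 5·6 + 1·1 + 9·7 = 6
h_22 = 5·6 + 1·6 + 9·1 = 1
h_23 = 5·1 + 1·6 + 9·6 = 10
h_24 = 5·10 + 1·1 + 9·6 = 6
h_25 = 5·6 + 1·10 + 9·1 = 5
h_26 = 5·5 + 1·6 + 9·10 = 0
h_27 = 5·0 + 1·5 + 9·6 = 4
h_28 = 5·4 + 1·0 + 9·5 = 10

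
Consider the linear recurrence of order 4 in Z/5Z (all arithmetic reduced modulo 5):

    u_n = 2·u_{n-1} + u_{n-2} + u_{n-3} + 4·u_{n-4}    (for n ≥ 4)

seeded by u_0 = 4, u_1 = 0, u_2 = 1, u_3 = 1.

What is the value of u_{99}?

u_4 = 2·1 + 1·1 + 1·0 + 4·4 = 4
u_5 = 2·4 + 1·1 + 1·1 + 4·0 = 0
u_6 = 2·0 + 1·4 + 1·1 + 4·1 = 4
u_7 = 2·4 + 1·0 + 1·4 + 4·1 = 1
u_8 = 2·1 + 1·4 + 1·0 + 4·4 = 2
u_9 = 2·2 + 1·1 + 1·4 + 4·0 = 4
u_10 = 2·4 + 1·2 + 1·1 + 4·4 = 2
u_11 = 2·2 + 1·4 + 1·2 + 4·1 = 4
u_12 = 2·4 + 1·2 + 1·4 + 4·2 = 2
u_13 = 2·2 + 1·4 + 1·2 + 4·4 = 1
u_14 = 2·1 + 1·2 + 1·4 + 4·2 = 1
u_15 = 2·1 + 1·1 + 1·2 + 4·4 = 1
u_16 = 2·1 + 1·1 + 1·1 + 4·2 = 2
u_17 = 2·2 + 1·1 + 1·1 + 4·1 = 0
u_18 = 2·0 + 1·2 + 1·1 + 4·1 = 2
u_19 = 2·2 + 1·0 + 1·2 + 4·1 = 0
u_20 = 2·0 + 1·2 + 1·0 + 4·2 = 0
u_21 = 2·0 + 1·0 + 1·2 + 4·0 = 2
u_22 = 2·2 + 1·0 + 1·0 + 4·2 = 2
u_23 = 2·2 + 1·2 + 1·0 + 4·0 = 1
u_24 = 2·1 + 1·2 + 1·2 + 4·0 = 1
u_25 = 2·1 + 1·1 + 1·2 + 4·2 = 3
u_26 = 2·3 + 1·1 + 1·1 + 4·2 = 1
u_27 = 2·1 + 1·3 + 1·1 + 4·1 = 0
u_28 = 2·0 + 1·1 + 1·3 + 4·1 = 3
u_29 = 2·3 + 1·0 + 1·1 + 4·3 = 4
u_30 = 2·4 + 1·3 + 1·0 + 4·1 = 0
u_31 = 2·0 + 1·4 + 1·3 + 4·0 = 2
u_32 = 2·2 + 1·0 + 1·4 + 4·3 = 0
u_33 = 2·0 + 1·2 + 1·0 + 4·4 = 3
u_34 = 2·3 + 1·0 + 1·2 + 4·0 = 3
u_35 = 2·3 + 1·3 + 1·0 + 4·2 = 2
u_36 = 2·2 + 1·3 + 1·3 + 4·0 = 0
u_37 = 2·0 + 1·2 + 1·3 + 4·3 = 2
u_38 = 2·2 + 1·0 + 1·2 + 4·3 = 3
u_39 = 2·3 + 1·2 + 1·0 + 4·2 = 1
u_40 = 2·1 + 1·3 + 1·2 + 4·0 = 2
u_41 = 2·2 + 1·1 + 1·3 + 4·2 = 1
u_42 = 2·1 + 1·2 + 1·1 + 4·3 = 2
u_43 = 2·2 + 1·1 + 1·2 + 4·1 = 1
u_44 = 2·1 + 1·2 + 1·1 + 4·2 = 3
u_45 = 2·3 + 1·1 + 1·2 + 4·1 = 3
u_46 = 2·3 + 1·3 + 1·1 + 4·2 = 3
u_47 = 2·3 + 1·3 + 1·3 + 4·1 = 1
u_48 = 2·1 + 1·3 + 1·3 + 4·3 = 0
u_49 = 2·0 + 1·1 + 1·3 + 4·3 = 1
u_50 = 2·1 + 1·0 + 1·1 + 4·3 = 0
u_51 = 2·0 + 1·1 + 1·0 + 4·1 = 0
u_52 = 2·0 + 1·0 + 1·1 + 4·0 = 1
u_53 = 2·1 + 1·0 + 1·0 + 4·1 = 1
u_54 = 2·1 + 1·1 + 1·0 + 4·0 = 3
u_55 = 2·3 + 1·1 + 1·1 + 4·0 = 3
u_56 = 2·3 + 1·3 + 1·1 + 4·1 = 4
u_57 = 2·4 + 1·3 + 1·3 + 4·1 = 3
u_58 = 2·3 + 1·4 + 1·3 + 4·3 = 0
u_59 = 2·0 + 1·3 + 1·4 + 4·3 = 4
u_60 = 2·4 + 1·0 + 1·3 + 4·4 = 2
u_61 = 2·2 + 1·4 + 1·0 + 4·3 = 0
u_62 = 2·0 + 1·2 + 1·4 + 4·0 = 1
u_63 = 2·1 + 1·0 + 1·2 + 4·4 = 0
u_64 = 2·0 + 1·1 + 1·0 + 4·2 = 4
u_65 = 2·4 + 1·0 + 1·1 + 4·0 = 4
u_66 = 2·4 + 1·4 + 1·0 + 4·1 = 1
u_67 = 2·1 + 1·4 + 1·4 + 4·0 = 0
u_68 = 2·0 + 1·1 + 1·4 + 4·4 = 1
u_69 = 2·1 + 1·0 + 1·1 + 4·4 = 4
u_70 = 2·4 + 1·1 + 1·0 + 4·1 = 3
u_71 = 2·3 + 1·4 + 1·1 + 4·0 = 1
u_72 = 2·1 + 1·3 + 1·4 + 4·1 = 3
u_73 = 2·3 + 1·1 + 1·3 + 4·4 = 1
u_74 = 2·1 + 1·3 + 1·1 + 4·3 = 3
u_75 = 2·3 + 1·1 + 1·3 + 4·1 = 4
u_76 = 2·4 + 1·3 + 1·1 + 4·3 = 4
u_77 = 2·4 + 1·4 + 1·3 + 4·1 = 4
u_78 = 2·4 + 1·4 + 1·4 + 4·3 = 3
u_79 = 2·3 + 1·4 + 1·4 + 4·4 = 0
u_80 = 2·0 + 1·3 + 1·4 + 4·4 = 3
u_81 = 2·3 + 1·0 + 1·3 + 4·4 = 0
u_82 = 2·0 + 1·3 + 1·0 + 4·3 = 0
u_83 = 2·0 + 1·0 + 1·3 + 4·0 = 3
u_84 = 2·3 + 1·0 + 1·0 + 4·3 = 3
u_85 = 2·3 + 1·3 + 1·0 + 4·0 = 4
u_86 = 2·4 + 1·3 + 1·3 + 4·0 = 4
u_87 = 2·4 + 1·4 + 1·3 + 4·3 = 2
u_88 = 2·2 + 1·4 + 1·4 + 4·3 = 4
u_89 = 2·4 + 1·2 + 1·4 + 4·4 = 0
u_90 = 2·0 + 1·4 + 1·2 + 4·4 = 2
u_91 = 2·2 + 1·0 + 1·4 + 4·2 = 1
u_92 = 2·1 + 1·2 + 1·0 + 4·4 = 0
u_93 = 2·0 + 1·1 + 1·2 + 4·0 = 3
u_94 = 2·3 + 1·0 + 1·1 + 4·2 = 0
u_95 = 2·0 + 1·3 + 1·0 + 4·1 = 2
u_96 = 2·2 + 1·0 + 1·3 + 4·0 = 2
u_97 = 2·2 + 1·2 + 1·0 + 4·3 = 3
u_98 = 2·3 + 1·2 + 1·2 + 4·0 = 0
u_99 = 2·0 + 1·3 + 1·2 + 4·2 = 3

3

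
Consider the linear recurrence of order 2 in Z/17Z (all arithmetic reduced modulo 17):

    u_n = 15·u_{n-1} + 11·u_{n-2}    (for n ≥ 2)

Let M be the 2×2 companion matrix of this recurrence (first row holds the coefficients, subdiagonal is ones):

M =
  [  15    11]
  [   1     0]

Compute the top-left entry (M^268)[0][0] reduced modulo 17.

8

(M^268)[0][0] is the top entry after applying M 268 times to the unit state (1, 0). Equivalently it is h_{269} for the auxiliary sequence (h_n) obeying the same recurrence with h_1 = 1 and h_i = 0 for 0 ≤ i < 1:
h_2 = 15·1 + 11·0 = 15
h_3 = 15·15 + 11·1 = 15
h_4 = 15·15 + 11·15 = 16
h_5 = 15·16 + 11·15 = 14
h_6 = 15·14 + 11·16 = 12
h_7 = 15·12 + 11·14 = 11
Continuing the recurrence:
  h_8 = 8;  h_9 = 3;  h_10 = 14;  h_11 = 5;  h_12 = 8;  h_13 = 5
  h_14 = 10;  h_15 = 1;  h_16 = 6;  h_17 = 16;  h_18 = 0;  h_19 = 6
  h_20 = 5;  h_21 = 5;  h_22 = 11;  h_23 = 16;  h_24 = 4;  h_25 = 15
  h_26 = 14;  h_27 = 1;  h_28 = 16;  h_29 = 13;  h_30 = 14;  h_31 = 13
  h_32 = 9;  h_33 = 6;  h_34 = 2;  h_35 = 11;  h_36 = 0;  h_37 = 2
  h_38 = 13;  h_39 = 13;  h_40 = 15;  h_41 = 11;  h_42 = 7;  h_43 = 5
  h_44 = 16;  h_45 = 6;  h_46 = 11;  h_47 = 10;  h_48 = 16;  h_49 = 10
  h_50 = 3;  h_51 = 2;  h_52 = 12;  h_53 = 15;  h_54 = 0;  h_55 = 12
  h_56 = 10;  h_57 = 10;  h_58 = 5;  h_59 = 15;  h_60 = 8;  h_61 = 13
  h_62 = 11;  h_63 = 2;  h_64 = 15;  h_65 = 9;  h_66 = 11;  h_67 = 9
  h_68 = 1;  h_69 = 12;  h_70 = 4;  h_71 = 5;  h_72 = 0;  h_73 = 4
  h_74 = 9;  h_75 = 9;  h_76 = 13;  h_77 = 5;  h_78 = 14;  h_79 = 10
  h_80 = 15;  h_81 = 12;  h_82 = 5;  h_83 = 3;  h_84 = 15;  h_85 = 3
  h_86 = 6;  h_87 = 4;  h_88 = 7;  h_89 = 13;  h_90 = 0;  h_91 = 7
  h_92 = 3;  h_93 = 3;  h_94 = 10;  h_95 = 13;  h_96 = 16;  h_97 = 9
  h_98 = 5;  h_99 = 4;  h_100 = 13;  h_101 = 1;  h_102 = 5;  h_103 = 1
  h_104 = 2;  h_105 = 7;  h_106 = 8;  h_107 = 10;  h_108 = 0;  h_109 = 8
  h_110 = 1;  h_111 = 1;  h_112 = 9;  h_113 = 10;  h_114 = 11;  h_115 = 3
  h_116 = 13;  h_117 = 7;  h_118 = 10;  h_119 = 6;  h_120 = 13;  h_121 = 6
  h_122 = 12;  h_123 = 8;  h_124 = 14;  h_125 = 9;  h_126 = 0;  h_127 = 14
  h_128 = 6;  h_129 = 6;  h_130 = 3;  h_131 = 9;  h_132 = 15;  h_133 = 1
  h_134 = 10;  h_135 = 8;  h_136 = 9;  h_137 = 2;  h_138 = 10;  h_139 = 2
  h_140 = 4;  h_141 = 14;  h_142 = 16;  h_143 = 3;  h_144 = 0;  h_145 = 16
  h_146 = 2;  h_147 = 2;  h_148 = 1;  h_149 = 3;  h_150 = 5;  h_151 = 6
  h_152 = 9;  h_153 = 14;  h_154 = 3;  h_155 = 12;  h_156 = 9;  h_157 = 12
  h_158 = 7;  h_159 = 16;  h_160 = 11;  h_161 = 1;  h_162 = 0;  h_163 = 11
  h_164 = 12;  h_165 = 12;  h_166 = 6;  h_167 = 1;  h_168 = 13;  h_169 = 2
  h_170 = 3;  h_171 = 16;  h_172 = 1;  h_173 = 4;  h_174 = 3;  h_175 = 4
  h_176 = 8;  h_177 = 11;  h_178 = 15;  h_179 = 6;  h_180 = 0;  h_181 = 15
  h_182 = 4;  h_183 = 4;  h_184 = 2;  h_185 = 6;  h_186 = 10;  h_187 = 12
  h_188 = 1;  h_189 = 11;  h_190 = 6;  h_191 = 7;  h_192 = 1;  h_193 = 7
  h_194 = 14;  h_195 = 15;  h_196 = 5;  h_197 = 2;  h_198 = 0;  h_199 = 5
  h_200 = 7;  h_201 = 7;  h_202 = 12;  h_203 = 2;  h_204 = 9;  h_205 = 4
  h_206 = 6;  h_207 = 15;  h_208 = 2;  h_209 = 8;  h_210 = 6;  h_211 = 8
  h_212 = 16;  h_213 = 5;  h_214 = 13;  h_215 = 12;  h_216 = 0;  h_217 = 13
  h_218 = 8;  h_219 = 8;  h_220 = 4;  h_221 = 12;  h_222 = 3;  h_223 = 7
  h_224 = 2;  h_225 = 5;  h_226 = 12;  h_227 = 14;  h_228 = 2;  h_229 = 14
  h_230 = 11;  h_231 = 13;  h_232 = 10;  h_233 = 4;  h_234 = 0;  h_235 = 10
  h_236 = 14;  h_237 = 14;  h_238 = 7;  h_239 = 4;  h_240 = 1;  h_241 = 8
  h_242 = 12;  h_243 = 13;  h_244 = 4;  h_245 = 16;  h_246 = 12;  h_247 = 16
  h_248 = 15;  h_249 = 10;  h_250 = 9;  h_251 = 7;  h_252 = 0;  h_253 = 9
  h_254 = 16;  h_255 = 16;  h_256 = 8;  h_257 = 7;  h_258 = 6;  h_259 = 14
  h_260 = 4;  h_261 = 10;  h_262 = 7;  h_263 = 11;  h_264 = 4;  h_265 = 11
  h_266 = 5;  h_267 = 9
h_268 = 15·9 + 11·5 = 3
h_269 = 15·3 + 11·9 = 8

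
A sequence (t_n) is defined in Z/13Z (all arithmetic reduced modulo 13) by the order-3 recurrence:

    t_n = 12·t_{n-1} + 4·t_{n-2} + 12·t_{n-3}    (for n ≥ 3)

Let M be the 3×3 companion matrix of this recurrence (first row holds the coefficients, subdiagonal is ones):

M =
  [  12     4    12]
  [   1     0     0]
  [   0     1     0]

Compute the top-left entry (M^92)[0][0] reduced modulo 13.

9

(M^92)[0][0] is the top entry after applying M 92 times to the unit state (1, 0, 0). Equivalently it is h_{94} for the auxiliary sequence (h_n) obeying the same recurrence with h_2 = 1 and h_i = 0 for 0 ≤ i < 2:
h_3 = 12·1 + 4·0 + 12·0 = 12
h_4 = 12·12 + 4·1 + 12·0 = 5
h_5 = 12·5 + 4·12 + 12·1 = 3
h_6 = 12·3 + 4·5 + 12·12 = 5
h_7 = 12·5 + 4·3 + 12·5 = 2
h_8 = 12·2 + 4·5 + 12·3 = 2
h_9 = 12·2 + 4·2 + 12·5 = 1
h_10 = 12·1 + 4·2 + 12·2 = 5
h_11 = 12·5 + 4·1 + 12·2 = 10
h_12 = 12·10 + 4·5 + 12·1 = 9
h_13 = 12·9 + 4·10 + 12·5 = 0
h_14 = 12·0 + 4·9 + 12·10 = 0
h_15 = 12·0 + 4·0 + 12·9 = 4
h_16 = 12·4 + 4·0 + 12·0 = 9
h_17 = 12·9 + 4·4 + 12·0 = 7
h_18 = 12·7 + 4·9 + 12·4 = 12
h_19 = 12·12 + 4·7 + 12·9 = 7
h_20 = 12·7 + 4·12 + 12·7 = 8
h_21 = 12·8 + 4·7 + 12·12 = 8
h_22 = 12·8 + 4·8 + 12·7 = 4
h_23 = 12·4 + 4·8 + 12·8 = 7
h_24 = 12·7 + 4·4 + 12·8 = 1
h_25 = 12·1 + 4·7 + 12·4 = 10
h_26 = 12·10 + 4·1 + 12·7 = 0
h_27 = 12·0 + 4·10 + 12·1 = 0
h_28 = 12·0 + 4·0 + 12·10 = 3
h_29 = 12·3 + 4·0 + 12·0 = 10
h_30 = 12·10 + 4·3 + 12·0 = 2
h_31 = 12·2 + 4·10 + 12·3 = 9
h_32 = 12·9 + 4·2 + 12·10 = 2
h_33 = 12·2 + 4·9 + 12·2 = 6
h_34 = 12·6 + 4·2 + 12·9 = 6
h_35 = 12·6 + 4·6 + 12·2 = 3
h_36 = 12·3 + 4·6 + 12·6 = 2
h_37 = 12·2 + 4·3 + 12·6 = 4
h_38 = 12·4 + 4·2 + 12·3 = 1
h_39 = 12·1 + 4·4 + 12·2 = 0
h_40 = 12·0 + 4·1 + 12·4 = 0
h_41 = 12·0 + 4·0 + 12·1 = 12
h_42 = 12·12 + 4·0 + 12·0 = 1
h_43 = 12·1 + 4·12 + 12·0 = 8
h_44 = 12·8 + 4·1 + 12·12 = 10
h_45 = 12·10 + 4·8 + 12·1 = 8
h_46 = 12·8 + 4·10 + 12·8 = 11
h_47 = 12·11 + 4·8 + 12·10 = 11
h_48 = 12·11 + 4·11 + 12·8 = 12
h_49 = 12·12 + 4·11 + 12·11 = 8
h_50 = 12·8 + 4·12 + 12·11 = 3
h_51 = 12·3 + 4·8 + 12·12 = 4
h_52 = 12·4 + 4·3 + 12·8 = 0
h_53 = 12·0 + 4·4 + 12·3 = 0
h_54 = 12·0 + 4·0 + 12·4 = 9
h_55 = 12·9 + 4·0 + 12·0 = 4
h_56 = 12·4 + 4·9 + 12·0 = 6
h_57 = 12·6 + 4·4 + 12·9 = 1
h_58 = 12·1 + 4·6 + 12·4 = 6
h_59 = 12·6 + 4·1 + 12·6 = 5
h_60 = 12·5 + 4·6 + 12·1 = 5
h_61 = 12·5 + 4·5 + 12·6 = 9
h_62 = 12·9 + 4·5 + 12·5 = 6
h_63 = 12·6 + 4·9 + 12·5 = 12
h_64 = 12·12 + 4·6 + 12·9 = 3
h_65 = 12·3 + 4·12 + 12·6 = 0
h_66 = 12·0 + 4·3 + 12·12 = 0
h_67 = 12·0 + 4·0 + 12·3 = 10
h_68 = 12·10 + 4·0 + 12·0 = 3
h_69 = 12·3 + 4·10 + 12·0 = 11
h_70 = 12·11 + 4·3 + 12·10 = 4
h_71 = 12·4 + 4·11 + 12·3 = 11
h_72 = 12·11 + 4·4 + 12·11 = 7
h_73 = 12·7 + 4·11 + 12·4 = 7
h_74 = 12·7 + 4·7 + 12·11 = 10
h_75 = 12·10 + 4·7 + 12·7 = 11
h_76 = 12·11 + 4·10 + 12·7 = 9
h_77 = 12·9 + 4·11 + 12·10 = 12
h_78 = 12·12 + 4·9 + 12·11 = 0
h_79 = 12·0 + 4·12 + 12·9 = 0
h_80 = 12·0 + 4·0 + 12·12 = 1
h_81 = 12·1 + 4·0 + 12·0 = 12
h_82 = 12·12 + 4·1 + 12·0 = 5
h_83 = 12·5 + 4·12 + 12·1 = 3
h_84 = 12·3 + 4·5 + 12·12 = 5
h_85 = 12·5 + 4·3 + 12·5 = 2
h_86 = 12·2 + 4·5 + 12·3 = 2
h_87 = 12·2 + 4·2 + 12·5 = 1
h_88 = 12·1 + 4·2 + 12·2 = 5
h_89 = 12·5 + 4·1 + 12·2 = 10
h_90 = 12·10 + 4·5 + 12·1 = 9
h_91 = 12·9 + 4·10 + 12·5 = 0
h_92 = 12·0 + 4·9 + 12·10 = 0
h_93 = 12·0 + 4·0 + 12·9 = 4
h_94 = 12·4 + 4·0 + 12·0 = 9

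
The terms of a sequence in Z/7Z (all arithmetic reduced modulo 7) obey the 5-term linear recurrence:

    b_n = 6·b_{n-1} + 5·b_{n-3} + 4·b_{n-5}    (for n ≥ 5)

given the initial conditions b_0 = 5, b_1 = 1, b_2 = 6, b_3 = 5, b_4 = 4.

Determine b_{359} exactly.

b_5 = 6·4 + 0·5 + 5·6 + 0·1 + 4·5 = 4
b_6 = 6·4 + 0·4 + 5·5 + 0·6 + 4·1 = 4
b_7 = 6·4 + 0·4 + 5·4 + 0·5 + 4·6 = 5
b_8 = 6·5 + 0·4 + 5·4 + 0·4 + 4·5 = 0
b_9 = 6·0 + 0·5 + 5·4 + 0·4 + 4·4 = 1
b_10 = 6·1 + 0·0 + 5·5 + 0·4 + 4·4 = 5
b_11 = 6·5 + 0·1 + 5·0 + 0·5 + 4·4 = 4
b_12 = 6·4 + 0·5 + 5·1 + 0·0 + 4·5 = 0
b_13 = 6·0 + 0·4 + 5·5 + 0·1 + 4·0 = 4
b_14 = 6·4 + 0·0 + 5·4 + 0·5 + 4·1 = 6
b_15 = 6·6 + 0·4 + 5·0 + 0·4 + 4·5 = 0
b_16 = 6·0 + 0·6 + 5·4 + 0·0 + 4·4 = 1
b_17 = 6·1 + 0·0 + 5·6 + 0·4 + 4·0 = 1
b_18 = 6·1 + 0·1 + 5·0 + 0·6 + 4·4 = 1
b_19 = 6·1 + 0·1 + 5·1 + 0·0 + 4·6 = 0
b_20 = 6·0 + 0·1 + 5·1 + 0·1 + 4·0 = 5
b_21 = 6·5 + 0·0 + 5·1 + 0·1 + 4·1 = 4
b_22 = 6·4 + 0·5 + 5·0 + 0·1 + 4·1 = 0
b_23 = 6·0 + 0·4 + 5·5 + 0·0 + 4·1 = 1
b_24 = 6·1 + 0·0 + 5·4 + 0·5 + 4·0 = 5
b_25 = 6·5 + 0·1 + 5·0 + 0·4 + 4·5 = 1
b_26 = 6·1 + 0·5 + 5·1 + 0·0 + 4·4 = 6
b_27 = 6·6 + 0·1 + 5·5 + 0·1 + 4·0 = 5
b_28 = 6·5 + 0·6 + 5·1 + 0·5 + 4·1 = 4
(b_24, b_25, b_26, b_27, b_28) = (5, 1, 6, 5, 4) = (b_0, b_1, b_2, b_3, b_4), so the sequence has period 24.
359 ≡ 23 (mod 24), hence b_359 = b_23 = 1.

1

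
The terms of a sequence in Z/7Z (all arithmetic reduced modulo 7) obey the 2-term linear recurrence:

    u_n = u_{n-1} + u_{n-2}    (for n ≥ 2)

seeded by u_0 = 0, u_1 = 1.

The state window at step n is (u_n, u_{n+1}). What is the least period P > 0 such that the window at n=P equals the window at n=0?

16

n=0: window = (0, 1)
n=1: window = (1, 1)
n=2: window = (1, 2)
n=3: window = (2, 3)
n=4: window = (3, 5)
n=5: window = (5, 1)
n=6: window = (1, 6)
n=7: window = (6, 0)
n=8: window = (0, 6)
n=9: window = (6, 6)
n=10: window = (6, 5)
n=11: window = (5, 4)
n=12: window = (4, 2)
n=13: window = (2, 6)
n=14: window = (6, 1)
n=15: window = (1, 0)
n=16: window = (0, 1)
window at n=16 equals window at n=0 → period = 16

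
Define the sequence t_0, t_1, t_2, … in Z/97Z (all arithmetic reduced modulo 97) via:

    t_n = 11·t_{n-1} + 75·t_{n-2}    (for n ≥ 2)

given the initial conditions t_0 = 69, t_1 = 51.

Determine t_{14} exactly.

62

t_2 = 11·51 + 75·69 = 13
t_3 = 11·13 + 75·51 = 88
t_4 = 11·88 + 75·13 = 3
t_5 = 11·3 + 75·88 = 37
t_6 = 11·37 + 75·3 = 50
t_7 = 11·50 + 75·37 = 27
t_8 = 11·27 + 75·50 = 70
t_9 = 11·70 + 75·27 = 79
t_10 = 11·79 + 75·70 = 8
t_11 = 11·8 + 75·79 = 96
t_12 = 11·96 + 75·8 = 7
t_13 = 11·7 + 75·96 = 2
t_14 = 11·2 + 75·7 = 62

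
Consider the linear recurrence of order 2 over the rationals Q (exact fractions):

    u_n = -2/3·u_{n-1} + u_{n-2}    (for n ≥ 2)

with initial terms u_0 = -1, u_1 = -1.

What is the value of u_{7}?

-1039/729

u_2 = -2/3·-1 + 1·-1 = -1/3
u_3 = -2/3·-1/3 + 1·-1 = -7/9
u_4 = -2/3·-7/9 + 1·-1/3 = 5/27
u_5 = -2/3·5/27 + 1·-7/9 = -73/81
u_6 = -2/3·-73/81 + 1·5/27 = 191/243
u_7 = -2/3·191/243 + 1·-73/81 = -1039/729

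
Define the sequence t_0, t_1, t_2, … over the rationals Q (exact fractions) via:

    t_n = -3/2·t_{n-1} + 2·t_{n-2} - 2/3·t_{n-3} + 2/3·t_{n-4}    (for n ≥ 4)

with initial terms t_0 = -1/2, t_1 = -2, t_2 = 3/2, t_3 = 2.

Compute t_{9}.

t_4 = -3/2·2 + 2·3/2 + -2/3·-2 + 2/3·-1/2 = 1
t_5 = -3/2·1 + 2·2 + -2/3·3/2 + 2/3·-2 = 1/6
t_6 = -3/2·1/6 + 2·1 + -2/3·2 + 2/3·3/2 = 17/12
t_7 = -3/2·17/12 + 2·1/6 + -2/3·1 + 2/3·2 = -9/8
t_8 = -3/2·-9/8 + 2·17/12 + -2/3·1/6 + 2/3·1 = 731/144
t_9 = -3/2·731/144 + 2·-9/8 + -2/3·17/12 + 2/3·1/6 = -1027/96

-1027/96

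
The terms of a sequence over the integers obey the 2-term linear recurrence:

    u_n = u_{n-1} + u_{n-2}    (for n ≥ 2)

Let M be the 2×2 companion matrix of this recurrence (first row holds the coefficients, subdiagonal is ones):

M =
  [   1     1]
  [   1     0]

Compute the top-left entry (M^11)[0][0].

(M^11)[0][0] is the top entry after applying M 11 times to the unit state (1, 0). Equivalently it is h_{12} for the auxiliary sequence (h_n) obeying the same recurrence with h_1 = 1 and h_i = 0 for 0 ≤ i < 1:
h_2 = 1·1 + 1·0 = 1
h_3 = 1·1 + 1·1 = 2
h_4 = 1·2 + 1·1 = 3
h_5 = 1·3 + 1·2 = 5
h_6 = 1·5 + 1·3 = 8
h_7 = 1·8 + 1·5 = 13
h_8 = 1·13 + 1·8 = 21
h_9 = 1·21 + 1·13 = 34
h_10 = 1·34 + 1·21 = 55
h_11 = 1·55 + 1·34 = 89
h_12 = 1·89 + 1·55 = 144

144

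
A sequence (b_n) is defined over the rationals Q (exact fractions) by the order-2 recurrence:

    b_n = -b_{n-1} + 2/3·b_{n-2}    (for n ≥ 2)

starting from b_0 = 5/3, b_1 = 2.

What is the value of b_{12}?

b_2 = -1·2 + 2/3·5/3 = -8/9
b_3 = -1·-8/9 + 2/3·2 = 20/9
b_4 = -1·20/9 + 2/3·-8/9 = -76/27
b_5 = -1·-76/27 + 2/3·20/9 = 116/27
b_6 = -1·116/27 + 2/3·-76/27 = -500/81
b_7 = -1·-500/81 + 2/3·116/27 = 244/27
b_8 = -1·244/27 + 2/3·-500/81 = -3196/243
b_9 = -1·-3196/243 + 2/3·244/27 = 4660/243
b_10 = -1·4660/243 + 2/3·-3196/243 = -20372/729
b_11 = -1·-20372/729 + 2/3·4660/243 = 29692/729
b_12 = -1·29692/729 + 2/3·-20372/729 = -129820/2187

-129820/2187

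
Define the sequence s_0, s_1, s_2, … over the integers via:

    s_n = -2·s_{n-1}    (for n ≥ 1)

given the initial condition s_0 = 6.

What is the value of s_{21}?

-12582912

s_1 = -2·6 = -12
s_2 = -2·-12 = 24
s_3 = -2·24 = -48
s_4 = -2·-48 = 96
s_5 = -2·96 = -192
s_6 = -2·-192 = 384
s_7 = -2·384 = -768
s_8 = -2·-768 = 1536
s_9 = -2·1536 = -3072
s_10 = -2·-3072 = 6144
s_11 = -2·6144 = -12288
s_12 = -2·-12288 = 24576
s_13 = -2·24576 = -49152
s_14 = -2·-49152 = 98304
s_15 = -2·98304 = -196608
s_16 = -2·-196608 = 393216
s_17 = -2·393216 = -786432
s_18 = -2·-786432 = 1572864
s_19 = -2·1572864 = -3145728
s_20 = -2·-3145728 = 6291456
s_21 = -2·6291456 = -12582912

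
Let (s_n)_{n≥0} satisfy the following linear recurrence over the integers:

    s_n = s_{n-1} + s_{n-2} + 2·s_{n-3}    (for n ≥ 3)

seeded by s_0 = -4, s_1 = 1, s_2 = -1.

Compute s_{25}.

-19173959

s_3 = 1·-1 + 1·1 + 2·-4 = -8
s_4 = 1·-8 + 1·-1 + 2·1 = -7
s_5 = 1·-7 + 1·-8 + 2·-1 = -17
s_6 = 1·-17 + 1·-7 + 2·-8 = -40
s_7 = 1·-40 + 1·-17 + 2·-7 = -71
s_8 = 1·-71 + 1·-40 + 2·-17 = -145
s_9 = 1·-145 + 1·-71 + 2·-40 = -296
s_10 = 1·-296 + 1·-145 + 2·-71 = -583
s_11 = 1·-583 + 1·-296 + 2·-145 = -1169
s_12 = 1·-1169 + 1·-583 + 2·-296 = -2344
s_13 = 1·-2344 + 1·-1169 + 2·-583 = -4679
s_14 = 1·-4679 + 1·-2344 + 2·-1169 = -9361
s_15 = 1·-9361 + 1·-4679 + 2·-2344 = -18728
s_16 = 1·-18728 + 1·-9361 + 2·-4679 = -37447
s_17 = 1·-37447 + 1·-18728 + 2·-9361 = -74897
s_18 = 1·-74897 + 1·-37447 + 2·-18728 = -149800
s_19 = 1·-149800 + 1·-74897 + 2·-37447 = -299591
s_20 = 1·-299591 + 1·-149800 + 2·-74897 = -599185
s_21 = 1·-599185 + 1·-299591 + 2·-149800 = -1198376
s_22 = 1·-1198376 + 1·-599185 + 2·-299591 = -2396743
s_23 = 1·-2396743 + 1·-1198376 + 2·-599185 = -4793489
s_24 = 1·-4793489 + 1·-2396743 + 2·-1198376 = -9586984
s_25 = 1·-9586984 + 1·-4793489 + 2·-2396743 = -19173959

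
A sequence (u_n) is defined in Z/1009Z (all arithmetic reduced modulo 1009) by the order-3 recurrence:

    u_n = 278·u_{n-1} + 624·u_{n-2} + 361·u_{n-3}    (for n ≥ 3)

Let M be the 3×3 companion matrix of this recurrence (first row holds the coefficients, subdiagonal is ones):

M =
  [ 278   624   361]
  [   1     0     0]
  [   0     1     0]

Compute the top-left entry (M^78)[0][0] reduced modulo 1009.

(M^78)[0][0] is the top entry after applying M 78 times to the unit state (1, 0, 0). Equivalently it is h_{80} for the auxiliary sequence (h_n) obeying the same recurrence with h_2 = 1 and h_i = 0 for 0 ≤ i < 2:
h_3 = 278·1 + 624·0 + 361·0 = 278
h_4 = 278·278 + 624·1 + 361·0 = 215
h_5 = 278·215 + 624·278 + 361·1 = 524
h_6 = 278·524 + 624·215 + 361·278 = 806
h_7 = 278·806 + 624·524 + 361·215 = 52
h_8 = 278·52 + 624·806 + 361·524 = 264
h_9 = 278·264 + 624·52 + 361·806 = 269
h_10 = 278·269 + 624·264 + 361·52 = 995
h_11 = 278·995 + 624·269 + 361·264 = 964
h_12 = 278·964 + 624·995 + 361·269 = 188
h_13 = 278·188 + 624·964 + 361·995 = 968
h_14 = 278·968 + 624·188 + 361·964 = 877
h_15 = 278·877 + 624·968 + 361·188 = 543
h_16 = 278·543 + 624·877 + 361·968 = 308
h_17 = 278·308 + 624·543 + 361·877 = 447
h_18 = 278·447 + 624·308 + 361·543 = 918
h_19 = 278·918 + 624·447 + 361·308 = 569
h_20 = 278·569 + 624·918 + 361·447 = 425
h_21 = 278·425 + 624·569 + 361·918 = 431
h_22 = 278·431 + 624·425 + 361·569 = 162
h_23 = 278·162 + 624·431 + 361·425 = 238
h_24 = 278·238 + 624·162 + 361·431 = 972
h_25 = 278·972 + 624·238 + 361·162 = 962
h_26 = 278·962 + 624·972 + 361·238 = 323
h_27 = 278·323 + 624·962 + 361·972 = 695
h_28 = 278·695 + 624·323 + 361·962 = 429
h_29 = 278·429 + 624·695 + 361·323 = 578
h_30 = 278·578 + 624·429 + 361·695 = 218
h_31 = 278·218 + 624·578 + 361·429 = 6
h_32 = 278·6 + 624·218 + 361·578 = 271
h_33 = 278·271 + 624·6 + 361·218 = 376
h_34 = 278·376 + 624·271 + 361·6 = 341
h_35 = 278·341 + 624·376 + 361·271 = 446
h_36 = 278·446 + 624·341 + 361·376 = 296
h_37 = 278·296 + 624·446 + 361·341 = 382
h_38 = 278·382 + 624·296 + 361·446 = 883
h_39 = 278·883 + 624·382 + 361·296 = 433
h_40 = 278·433 + 624·883 + 361·382 = 50
h_41 = 278·50 + 624·433 + 361·883 = 482
h_42 = 278·482 + 624·50 + 361·433 = 647
h_43 = 278·647 + 624·482 + 361·50 = 238
h_44 = 278·238 + 624·647 + 361·482 = 152
h_45 = 278·152 + 624·238 + 361·647 = 555
h_46 = 278·555 + 624·152 + 361·238 = 68
h_47 = 278·68 + 624·555 + 361·152 = 352
h_48 = 278·352 + 624·68 + 361·555 = 610
h_49 = 278·610 + 624·352 + 361·68 = 86
h_50 = 278·86 + 624·610 + 361·352 = 886
h_51 = 278·886 + 624·86 + 361·610 = 547
h_52 = 278·547 + 624·886 + 361·86 = 415
h_53 = 278·415 + 624·547 + 361·886 = 623
h_54 = 278·623 + 624·415 + 361·547 = 5
h_55 = 278·5 + 624·623 + 361·415 = 142
h_56 = 278·142 + 624·5 + 361·623 = 114
h_57 = 278·114 + 624·142 + 361·5 = 16
h_58 = 278·16 + 624·114 + 361·142 = 721
h_59 = 278·721 + 624·16 + 361·114 = 335
h_60 = 278·335 + 624·721 + 361·16 = 923
h_61 = 278·923 + 624·335 + 361·721 = 444
h_62 = 278·444 + 624·923 + 361·335 = 2
h_63 = 278·2 + 624·444 + 361·923 = 370
h_64 = 278·370 + 624·2 + 361·444 = 34
h_65 = 278·34 + 624·370 + 361·2 = 912
h_66 = 278·912 + 624·34 + 361·370 = 686
h_67 = 278·686 + 624·912 + 361·34 = 185
h_68 = 278·185 + 624·686 + 361·912 = 517
h_69 = 278·517 + 624·185 + 361·686 = 294
h_70 = 278·294 + 624·517 + 361·185 = 931
h_71 = 278·931 + 624·294 + 361·517 = 304
h_72 = 278·304 + 624·931 + 361·294 = 714
h_73 = 278·714 + 624·304 + 361·931 = 826
h_74 = 278·826 + 624·714 + 361·304 = 915
h_75 = 278·915 + 624·826 + 361·714 = 386
h_76 = 278·386 + 624·915 + 361·826 = 751
h_77 = 278·751 + 624·386 + 361·915 = 0
h_78 = 278·0 + 624·751 + 361·386 = 552
h_79 = 278·552 + 624·0 + 361·751 = 787
h_80 = 278·787 + 624·552 + 361·0 = 212

212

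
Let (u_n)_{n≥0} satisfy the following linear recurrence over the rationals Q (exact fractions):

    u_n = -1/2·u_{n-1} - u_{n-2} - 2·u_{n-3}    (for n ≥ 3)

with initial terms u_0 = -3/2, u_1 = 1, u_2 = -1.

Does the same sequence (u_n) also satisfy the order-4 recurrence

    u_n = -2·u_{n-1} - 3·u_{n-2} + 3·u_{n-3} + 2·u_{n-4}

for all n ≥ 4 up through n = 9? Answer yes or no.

no

Terms u_0..u_9: -3/2, 1, -1, 5/2, -9/4, 5/8, -49/16, 173/32, -57/64, 149/128
n=4: candidate gives -2, actual u_4 = -9/4 ✗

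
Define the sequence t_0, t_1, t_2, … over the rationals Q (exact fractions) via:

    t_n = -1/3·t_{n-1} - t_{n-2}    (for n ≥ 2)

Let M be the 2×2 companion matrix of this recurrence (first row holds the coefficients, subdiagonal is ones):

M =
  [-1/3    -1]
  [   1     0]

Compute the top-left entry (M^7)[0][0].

2159/2187

(M^7)[0][0] is the top entry after applying M 7 times to the unit state (1, 0). Equivalently it is h_{8} for the auxiliary sequence (h_n) obeying the same recurrence with h_1 = 1 and h_i = 0 for 0 ≤ i < 1:
h_2 = -1/3·1 + -1·0 = -1/3
h_3 = -1/3·-1/3 + -1·1 = -8/9
h_4 = -1/3·-8/9 + -1·-1/3 = 17/27
h_5 = -1/3·17/27 + -1·-8/9 = 55/81
h_6 = -1/3·55/81 + -1·17/27 = -208/243
h_7 = -1/3·-208/243 + -1·55/81 = -287/729
h_8 = -1/3·-287/729 + -1·-208/243 = 2159/2187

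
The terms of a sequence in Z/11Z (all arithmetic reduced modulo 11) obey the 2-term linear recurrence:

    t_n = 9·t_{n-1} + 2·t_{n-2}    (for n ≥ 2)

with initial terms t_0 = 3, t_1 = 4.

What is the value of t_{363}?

t_2 = 9·4 + 2·3 = 9
t_3 = 9·9 + 2·4 = 1
t_4 = 9·1 + 2·9 = 5
t_5 = 9·5 + 2·1 = 3
t_6 = 9·3 + 2·5 = 4
(t_5, t_6) = (3, 4) = (t_0, t_1), so the sequence has period 5.
363 ≡ 3 (mod 5), hence t_363 = t_3 = 1.

1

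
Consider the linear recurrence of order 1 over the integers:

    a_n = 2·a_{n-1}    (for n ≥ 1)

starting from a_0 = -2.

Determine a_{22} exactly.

a_1 = 2·-2 = -4
a_2 = 2·-4 = -8
a_3 = 2·-8 = -16
a_4 = 2·-16 = -32
a_5 = 2·-32 = -64
a_6 = 2·-64 = -128
a_7 = 2·-128 = -256
a_8 = 2·-256 = -512
a_9 = 2·-512 = -1024
a_10 = 2·-1024 = -2048
a_11 = 2·-2048 = -4096
a_12 = 2·-4096 = -8192
a_13 = 2·-8192 = -16384
a_14 = 2·-16384 = -32768
a_15 = 2·-32768 = -65536
a_16 = 2·-65536 = -131072
a_17 = 2·-131072 = -262144
a_18 = 2·-262144 = -524288
a_19 = 2·-524288 = -1048576
a_20 = 2·-1048576 = -2097152
a_21 = 2·-2097152 = -4194304
a_22 = 2·-4194304 = -8388608

-8388608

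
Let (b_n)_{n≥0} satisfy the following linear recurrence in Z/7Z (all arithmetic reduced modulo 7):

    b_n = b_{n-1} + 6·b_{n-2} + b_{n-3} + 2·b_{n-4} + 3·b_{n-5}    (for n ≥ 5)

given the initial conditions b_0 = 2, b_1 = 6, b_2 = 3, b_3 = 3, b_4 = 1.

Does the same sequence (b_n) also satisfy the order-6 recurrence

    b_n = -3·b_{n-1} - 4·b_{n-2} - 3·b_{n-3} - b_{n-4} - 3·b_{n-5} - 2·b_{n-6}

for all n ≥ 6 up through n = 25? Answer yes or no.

Terms b_0..b_25: 2, 6, 3, 3, 1, 5, 3, 0, 6, 1, 2, 2, 6, 5, 1, 5, 6, 2, 4, 0, 4, 2, 5, 5, 3, 5
n=6: candidate gives 3, actual b_6 = 3 ✓
n=7: candidate gives 0, actual b_7 = 0 ✓
n=8: candidate gives 6, actual b_8 = 6 ✓
n=9: candidate gives 1, actual b_9 = 1 ✓
n=10: candidate gives 2, actual b_10 = 2 ✓
n=11: candidate gives 2, actual b_11 = 2 ✓
n=12: candidate gives 6, actual b_12 = 6 ✓
n=13: candidate gives 5, actual b_13 = 5 ✓
n=14: candidate gives 1, actual b_14 = 1 ✓
n=15: candidate gives 5, actual b_15 = 5 ✓
n=16: candidate gives 6, actual b_16 = 6 ✓
n=17: candidate gives 2, actual b_17 = 2 ✓
n=18: candidate gives 4, actual b_18 = 4 ✓
n=19: candidate gives 0, actual b_19 = 0 ✓
n=20: candidate gives 4, actual b_20 = 4 ✓
n=21: candidate gives 2, actual b_21 = 2 ✓
n=22: candidate gives 5, actual b_22 = 5 ✓
n=23: candidate gives 5, actual b_23 = 5 ✓
n=24: candidate gives 3, actual b_24 = 3 ✓
n=25: candidate gives 5, actual b_25 = 5 ✓

yes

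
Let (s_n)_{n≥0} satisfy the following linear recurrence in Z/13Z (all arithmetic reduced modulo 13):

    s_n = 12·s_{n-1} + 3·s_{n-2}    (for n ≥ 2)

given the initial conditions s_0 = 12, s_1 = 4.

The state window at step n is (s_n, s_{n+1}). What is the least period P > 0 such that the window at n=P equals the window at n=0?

156

n=0: window = (12, 4)
n=1: window = (4, 6)
n=2: window = (6, 6)
n=3: window = (6, 12)
n=4: window = (12, 6)
n=5: window = (6, 4)
n=6: window = (4, 1)
n=7: window = (1, 11)
n=8: window = (11, 5)
n=9: window = (5, 2)
n=10: window = (2, 0)
n=11: window = (0, 6)
n=12: window = (6, 7)
n=13: window = (7, 11)
n=14: window = (11, 10)
n=15: window = (10, 10)
n=16: window = (10, 7)
n=17: window = (7, 10)
n=18: window = (10, 11)
n=19: window = (11, 6)
n=20: window = (6, 1)
n=21: window = (1, 4)
n=22: window = (4, 12)
n=23: window = (12, 0)
n=24: window = (0, 10)
n=25: window = (10, 3)
n=26: window = (3, 1)
n=27: window = (1, 8)
n=28: window = (8, 8)
n=29: window = (8, 3)
n=30: window = (3, 8)
n=31: window = (8, 1)
n=32: window = (1, 10)
n=33: window = (10, 6)
n=34: window = (6, 11)
n=35: window = (11, 7)
n=36: window = (7, 0)
n=37: window = (0, 8)
n=38: window = (8, 5)
n=39: window = (5, 6)
n=40: window = (6, 9)
…
n=154: window = (0, 1)
n=155: window = (1, 12)
n=156: window = (12, 4)
window at n=156 equals window at n=0 → period = 156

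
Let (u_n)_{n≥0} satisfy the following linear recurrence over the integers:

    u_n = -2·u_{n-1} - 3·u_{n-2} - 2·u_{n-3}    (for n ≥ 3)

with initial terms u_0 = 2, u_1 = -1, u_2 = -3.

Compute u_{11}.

u_3 = -2·-3 + -3·-1 + -2·2 = 5
u_4 = -2·5 + -3·-3 + -2·-1 = 1
u_5 = -2·1 + -3·5 + -2·-3 = -11
u_6 = -2·-11 + -3·1 + -2·5 = 9
u_7 = -2·9 + -3·-11 + -2·1 = 13
u_8 = -2·13 + -3·9 + -2·-11 = -31
u_9 = -2·-31 + -3·13 + -2·9 = 5
u_10 = -2·5 + -3·-31 + -2·13 = 57
u_11 = -2·57 + -3·5 + -2·-31 = -67

-67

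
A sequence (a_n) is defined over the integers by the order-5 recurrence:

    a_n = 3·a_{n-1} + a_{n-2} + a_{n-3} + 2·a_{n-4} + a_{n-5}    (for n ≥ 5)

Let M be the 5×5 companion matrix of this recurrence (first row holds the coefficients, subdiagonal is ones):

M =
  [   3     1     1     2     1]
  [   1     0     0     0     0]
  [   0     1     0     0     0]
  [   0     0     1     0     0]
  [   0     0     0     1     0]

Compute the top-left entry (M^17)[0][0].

(M^17)[0][0] is the top entry after applying M 17 times to the unit state (1, 0, 0, 0, 0). Equivalently it is h_{21} for the auxiliary sequence (h_n) obeying the same recurrence with h_4 = 1 and h_i = 0 for 0 ≤ i < 4:
h_5 = 3·1 + 1·0 + 1·0 + 2·0 + 1·0 = 3
h_6 = 3·3 + 1·1 + 1·0 + 2·0 + 1·0 = 10
h_7 = 3·10 + 1·3 + 1·1 + 2·0 + 1·0 = 34
h_8 = 3·34 + 1·10 + 1·3 + 2·1 + 1·0 = 117
h_9 = 3·117 + 1·34 + 1·10 + 2·3 + 1·1 = 402
h_10 = 3·402 + 1·117 + 1·34 + 2·10 + 1·3 = 1380
h_11 = 3·1380 + 1·402 + 1·117 + 2·34 + 1·10 = 4737
h_12 = 3·4737 + 1·1380 + 1·402 + 2·117 + 1·34 = 16261
h_13 = 3·16261 + 1·4737 + 1·1380 + 2·402 + 1·117 = 55821
h_14 = 3·55821 + 1·16261 + 1·4737 + 2·1380 + 1·402 = 191623
h_15 = 3·191623 + 1·55821 + 1·16261 + 2·4737 + 1·1380 = 657805
h_16 = 3·657805 + 1·191623 + 1·55821 + 2·16261 + 1·4737 = 2258118
h_17 = 3·2258118 + 1·657805 + 1·191623 + 2·55821 + 1·16261 = 7751685
h_18 = 3·7751685 + 1·2258118 + 1·657805 + 2·191623 + 1·55821 = 26610045
h_19 = 3·26610045 + 1·7751685 + 1·2258118 + 2·657805 + 1·191623 = 91347171
h_20 = 3·91347171 + 1·26610045 + 1·7751685 + 2·2258118 + 1·657805 = 313577284
h_21 = 3·313577284 + 1·91347171 + 1·26610045 + 2·7751685 + 1·2258118 = 1076450556

1076450556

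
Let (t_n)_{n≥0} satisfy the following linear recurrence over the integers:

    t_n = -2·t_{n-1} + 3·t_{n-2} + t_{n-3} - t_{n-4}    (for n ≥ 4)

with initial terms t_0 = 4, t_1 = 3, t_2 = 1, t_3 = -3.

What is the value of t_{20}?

t_4 = -2·-3 + 3·1 + 1·3 + -1·4 = 8
t_5 = -2·8 + 3·-3 + 1·1 + -1·3 = -27
t_6 = -2·-27 + 3·8 + 1·-3 + -1·1 = 74
t_7 = -2·74 + 3·-27 + 1·8 + -1·-3 = -218
t_8 = -2·-218 + 3·74 + 1·-27 + -1·8 = 623
t_9 = -2·623 + 3·-218 + 1·74 + -1·-27 = -1799
t_10 = -2·-1799 + 3·623 + 1·-218 + -1·74 = 5175
t_11 = -2·5175 + 3·-1799 + 1·623 + -1·-218 = -14906
t_12 = -2·-14906 + 3·5175 + 1·-1799 + -1·623 = 42915
t_13 = -2·42915 + 3·-14906 + 1·5175 + -1·-1799 = -123574
t_14 = -2·-123574 + 3·42915 + 1·-14906 + -1·5175 = 355812
t_15 = -2·355812 + 3·-123574 + 1·42915 + -1·-14906 = -1024525
t_16 = -2·-1024525 + 3·355812 + 1·-123574 + -1·42915 = 2949997
t_17 = -2·2949997 + 3·-1024525 + 1·355812 + -1·-123574 = -8494183
t_18 = -2·-8494183 + 3·2949997 + 1·-1024525 + -1·355812 = 24458020
t_19 = -2·24458020 + 3·-8494183 + 1·2949997 + -1·-1024525 = -70424067
t_20 = -2·-70424067 + 3·24458020 + 1·-8494183 + -1·2949997 = 202778014

202778014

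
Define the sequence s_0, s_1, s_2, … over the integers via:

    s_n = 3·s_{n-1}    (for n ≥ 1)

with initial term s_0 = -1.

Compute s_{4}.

-81

s_1 = 3·-1 = -3
s_2 = 3·-3 = -9
s_3 = 3·-9 = -27
s_4 = 3·-27 = -81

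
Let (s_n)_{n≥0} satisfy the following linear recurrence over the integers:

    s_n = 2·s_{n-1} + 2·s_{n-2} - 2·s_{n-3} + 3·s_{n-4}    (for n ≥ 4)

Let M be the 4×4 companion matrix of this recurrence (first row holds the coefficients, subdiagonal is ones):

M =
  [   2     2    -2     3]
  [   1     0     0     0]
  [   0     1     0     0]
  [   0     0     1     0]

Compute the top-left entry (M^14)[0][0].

(M^14)[0][0] is the top entry after applying M 14 times to the unit state (1, 0, 0, 0). Equivalently it is h_{17} for the auxiliary sequence (h_n) obeying the same recurrence with h_3 = 1 and h_i = 0 for 0 ≤ i < 3:
h_4 = 2·1 + 2·0 + -2·0 + 3·0 = 2
h_5 = 2·2 + 2·1 + -2·0 + 3·0 = 6
h_6 = 2·6 + 2·2 + -2·1 + 3·0 = 14
h_7 = 2·14 + 2·6 + -2·2 + 3·1 = 39
h_8 = 2·39 + 2·14 + -2·6 + 3·2 = 100
h_9 = 2·100 + 2·39 + -2·14 + 3·6 = 268
h_10 = 2·268 + 2·100 + -2·39 + 3·14 = 700
h_11 = 2·700 + 2·268 + -2·100 + 3·39 = 1853
h_12 = 2·1853 + 2·700 + -2·268 + 3·100 = 4870
h_13 = 2·4870 + 2·1853 + -2·700 + 3·268 = 12850
h_14 = 2·12850 + 2·4870 + -2·1853 + 3·700 = 33834
h_15 = 2·33834 + 2·12850 + -2·4870 + 3·1853 = 89187
h_16 = 2·89187 + 2·33834 + -2·12850 + 3·4870 = 234952
h_17 = 2·234952 + 2·89187 + -2·33834 + 3·12850 = 619160

619160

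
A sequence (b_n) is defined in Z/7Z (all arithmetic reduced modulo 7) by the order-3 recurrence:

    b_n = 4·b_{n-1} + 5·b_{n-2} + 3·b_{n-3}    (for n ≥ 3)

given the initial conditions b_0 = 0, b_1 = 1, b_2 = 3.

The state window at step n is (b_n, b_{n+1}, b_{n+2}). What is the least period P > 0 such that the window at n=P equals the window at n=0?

48

n=0: window = (0, 1, 3)
n=1: window = (1, 3, 3)
n=2: window = (3, 3, 2)
n=3: window = (3, 2, 4)
n=4: window = (2, 4, 0)
n=5: window = (4, 0, 5)
n=6: window = (0, 5, 4)
n=7: window = (5, 4, 6)
n=8: window = (4, 6, 3)
n=9: window = (6, 3, 5)
n=10: window = (3, 5, 4)
n=11: window = (5, 4, 1)
n=12: window = (4, 1, 4)
n=13: window = (1, 4, 5)
n=14: window = (4, 5, 1)
n=15: window = (5, 1, 6)
n=16: window = (1, 6, 2)
n=17: window = (6, 2, 6)
n=18: window = (2, 6, 3)
n=19: window = (6, 3, 6)
n=20: window = (3, 6, 1)
n=21: window = (6, 1, 1)
n=22: window = (1, 1, 6)
n=23: window = (1, 6, 4)
n=24: window = (6, 4, 0)
n=25: window = (4, 0, 3)
n=26: window = (0, 3, 3)
n=27: window = (3, 3, 6)
n=28: window = (3, 6, 6)
n=29: window = (6, 6, 0)
n=30: window = (6, 0, 6)
n=31: window = (0, 6, 0)
n=32: window = (6, 0, 2)
n=33: window = (0, 2, 5)
n=34: window = (2, 5, 2)
n=35: window = (5, 2, 4)
n=36: window = (2, 4, 6)
n=37: window = (4, 6, 1)
n=38: window = (6, 1, 4)
n=39: window = (1, 4, 4)
n=40: window = (4, 4, 4)
…
n=46: window = (4, 2, 0)
n=47: window = (2, 0, 1)
n=48: window = (0, 1, 3)
window at n=48 equals window at n=0 → period = 48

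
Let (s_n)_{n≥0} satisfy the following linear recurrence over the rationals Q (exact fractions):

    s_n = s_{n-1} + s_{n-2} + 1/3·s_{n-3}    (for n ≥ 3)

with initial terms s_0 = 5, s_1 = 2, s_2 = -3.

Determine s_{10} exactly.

s_3 = 1·-3 + 1·2 + 1/3·5 = 2/3
s_4 = 1·2/3 + 1·-3 + 1/3·2 = -5/3
s_5 = 1·-5/3 + 1·2/3 + 1/3·-3 = -2
s_6 = 1·-2 + 1·-5/3 + 1/3·2/3 = -31/9
s_7 = 1·-31/9 + 1·-2 + 1/3·-5/3 = -6
s_8 = 1·-6 + 1·-31/9 + 1/3·-2 = -91/9
s_9 = 1·-91/9 + 1·-6 + 1/3·-31/9 = -466/27
s_10 = 1·-466/27 + 1·-91/9 + 1/3·-6 = -793/27

-793/27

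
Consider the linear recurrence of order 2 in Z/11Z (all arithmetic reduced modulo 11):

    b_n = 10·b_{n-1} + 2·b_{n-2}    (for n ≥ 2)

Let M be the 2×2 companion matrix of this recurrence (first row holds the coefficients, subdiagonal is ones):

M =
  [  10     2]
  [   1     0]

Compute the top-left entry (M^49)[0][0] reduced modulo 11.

0

(M^49)[0][0] is the top entry after applying M 49 times to the unit state (1, 0). Equivalently it is h_{50} for the auxiliary sequence (h_n) obeying the same recurrence with h_1 = 1 and h_i = 0 for 0 ≤ i < 1:
h_2 = 10·1 + 2·0 = 10
h_3 = 10·10 + 2·1 = 3
h_4 = 10·3 + 2·10 = 6
h_5 = 10·6 + 2·3 = 0
h_6 = 10·0 + 2·6 = 1
(h_5, h_6) = (0, 1) = (h_0, h_1), so the sequence has period 5.
50 ≡ 0 (mod 5), hence h_50 = h_0 = 0.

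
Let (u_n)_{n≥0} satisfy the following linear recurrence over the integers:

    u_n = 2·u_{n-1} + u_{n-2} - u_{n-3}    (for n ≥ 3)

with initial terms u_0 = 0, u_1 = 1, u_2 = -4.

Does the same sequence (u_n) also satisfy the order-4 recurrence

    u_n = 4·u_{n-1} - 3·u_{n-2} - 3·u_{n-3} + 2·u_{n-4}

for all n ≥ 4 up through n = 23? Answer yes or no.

Terms u_0..u_23: 0, 1, -4, -7, -19, -41, -94, -210, -473, -1062, -2387, -5363, -12051, -27078, -60844, -136715, -307196, -690263, -1551007, -3485081, -7830906, -17595886, -39537597, -88840174
n=4: candidate gives -19, actual u_4 = -19 ✓
n=5: candidate gives -41, actual u_5 = -41 ✓
n=6: candidate gives -94, actual u_6 = -94 ✓
n=7: candidate gives -210, actual u_7 = -210 ✓
n=8: candidate gives -473, actual u_8 = -473 ✓
n=9: candidate gives -1062, actual u_9 = -1062 ✓
n=10: candidate gives -2387, actual u_10 = -2387 ✓
n=11: candidate gives -5363, actual u_11 = -5363 ✓
n=12: candidate gives -12051, actual u_12 = -12051 ✓
n=13: candidate gives -27078, actual u_13 = -27078 ✓
n=14: candidate gives -60844, actual u_14 = -60844 ✓
n=15: candidate gives -136715, actual u_15 = -136715 ✓
n=16: candidate gives -307196, actual u_16 = -307196 ✓
n=17: candidate gives -690263, actual u_17 = -690263 ✓
n=18: candidate gives -1551007, actual u_18 = -1551007 ✓
n=19: candidate gives -3485081, actual u_19 = -3485081 ✓
n=20: candidate gives -7830906, actual u_20 = -7830906 ✓
n=21: candidate gives -17595886, actual u_21 = -17595886 ✓
n=22: candidate gives -39537597, actual u_22 = -39537597 ✓
n=23: candidate gives -88840174, actual u_23 = -88840174 ✓

yes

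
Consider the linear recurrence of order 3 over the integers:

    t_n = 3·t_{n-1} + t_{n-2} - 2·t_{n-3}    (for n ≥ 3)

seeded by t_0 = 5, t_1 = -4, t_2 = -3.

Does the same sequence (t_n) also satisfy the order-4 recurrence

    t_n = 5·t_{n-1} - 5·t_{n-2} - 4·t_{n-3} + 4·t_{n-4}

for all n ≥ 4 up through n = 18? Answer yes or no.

Terms t_0..t_18: 5, -4, -3, -23, -64, -209, -645, -2016, -6275, -19551, -60896, -189689, -590861, -1840480, -5732923, -17857527, -55624544, -173265313, -539705429
n=4: candidate gives -64, actual t_4 = -64 ✓
n=5: candidate gives -209, actual t_5 = -209 ✓
n=6: candidate gives -645, actual t_6 = -645 ✓
n=7: candidate gives -2016, actual t_7 = -2016 ✓
n=8: candidate gives -6275, actual t_8 = -6275 ✓
n=9: candidate gives -19551, actual t_9 = -19551 ✓
n=10: candidate gives -60896, actual t_10 = -60896 ✓
n=11: candidate gives -189689, actual t_11 = -189689 ✓
n=12: candidate gives -590861, actual t_12 = -590861 ✓
n=13: candidate gives -1840480, actual t_13 = -1840480 ✓
n=14: candidate gives -5732923, actual t_14 = -5732923 ✓
n=15: candidate gives -17857527, actual t_15 = -17857527 ✓
n=16: candidate gives -55624544, actual t_16 = -55624544 ✓
n=17: candidate gives -173265313, actual t_17 = -173265313 ✓
n=18: candidate gives -539705429, actual t_18 = -539705429 ✓

yes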